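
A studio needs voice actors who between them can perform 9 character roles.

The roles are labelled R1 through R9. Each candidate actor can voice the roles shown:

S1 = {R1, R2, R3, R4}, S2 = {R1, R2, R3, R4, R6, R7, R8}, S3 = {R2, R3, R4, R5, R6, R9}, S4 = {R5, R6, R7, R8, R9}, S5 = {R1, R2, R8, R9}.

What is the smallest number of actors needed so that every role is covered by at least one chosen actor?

2

Take {S2, S4}. Their union is {R1, R2, R3, R4, R5, R6, R7, R8, R9}, which is all 9 roles.
No single actor has all 9 roles (the largest, S2, has 7), so 2 is optimal.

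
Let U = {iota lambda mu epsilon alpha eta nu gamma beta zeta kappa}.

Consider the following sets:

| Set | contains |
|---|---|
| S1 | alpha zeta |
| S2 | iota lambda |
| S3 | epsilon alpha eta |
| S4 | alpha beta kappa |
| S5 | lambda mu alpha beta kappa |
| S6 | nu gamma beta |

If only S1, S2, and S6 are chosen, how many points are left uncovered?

4

Union of S1, S2, S6 = {iota, lambda, alpha, nu, gamma, beta, zeta}.
Not covered: mu, epsilon, eta, kappa — 4 points.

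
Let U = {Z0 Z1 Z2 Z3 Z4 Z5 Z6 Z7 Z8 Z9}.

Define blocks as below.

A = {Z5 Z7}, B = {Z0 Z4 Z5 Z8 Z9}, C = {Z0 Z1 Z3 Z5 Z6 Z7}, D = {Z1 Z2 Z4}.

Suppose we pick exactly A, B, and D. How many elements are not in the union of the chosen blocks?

2

Union of A, B, D = {Z0, Z1, Z2, Z4, Z5, Z7, Z8, Z9}.
Not covered: Z3, Z6 — 2 elements.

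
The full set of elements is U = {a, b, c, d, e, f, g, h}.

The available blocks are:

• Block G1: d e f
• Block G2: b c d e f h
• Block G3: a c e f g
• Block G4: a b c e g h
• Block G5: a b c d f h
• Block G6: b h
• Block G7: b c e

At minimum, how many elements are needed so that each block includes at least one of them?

2

T = {b, f} meets every block (each contains at least one member of T), and |T| = 2.
The blocks G3, G6 are pairwise disjoint, so any hitting set needs a separate element for each — at least 2. Hence 2 is optimal.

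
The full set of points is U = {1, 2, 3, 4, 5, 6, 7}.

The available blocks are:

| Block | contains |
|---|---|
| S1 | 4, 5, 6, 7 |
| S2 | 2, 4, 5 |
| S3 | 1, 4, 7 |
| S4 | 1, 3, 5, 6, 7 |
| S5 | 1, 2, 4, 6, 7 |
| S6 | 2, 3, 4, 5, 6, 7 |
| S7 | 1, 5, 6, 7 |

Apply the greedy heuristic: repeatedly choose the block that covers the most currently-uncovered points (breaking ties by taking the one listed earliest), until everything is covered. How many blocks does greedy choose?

2

Greedy: pick S6 (covers 6 new) → pick S3 (covers 1 new). Total picks: 2.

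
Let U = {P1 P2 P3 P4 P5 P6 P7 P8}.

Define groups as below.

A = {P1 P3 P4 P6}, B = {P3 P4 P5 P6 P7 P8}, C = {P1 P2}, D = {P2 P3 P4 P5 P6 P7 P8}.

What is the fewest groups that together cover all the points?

A and D together: A ∪ D = {P1, P2, P3, P4, P5, P6, P7, P8} — every point is covered.
No single group has all 8 points (the largest, D, has 7), so 2 is optimal.

2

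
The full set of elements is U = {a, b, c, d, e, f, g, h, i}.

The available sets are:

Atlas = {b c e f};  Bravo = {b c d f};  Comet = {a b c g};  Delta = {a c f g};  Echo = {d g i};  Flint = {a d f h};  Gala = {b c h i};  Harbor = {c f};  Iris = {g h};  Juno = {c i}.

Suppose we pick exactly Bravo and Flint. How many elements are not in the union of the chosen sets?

3

Union of Bravo, Flint = {a, b, c, d, f, h}.
Not covered: e, g, i — 3 elements.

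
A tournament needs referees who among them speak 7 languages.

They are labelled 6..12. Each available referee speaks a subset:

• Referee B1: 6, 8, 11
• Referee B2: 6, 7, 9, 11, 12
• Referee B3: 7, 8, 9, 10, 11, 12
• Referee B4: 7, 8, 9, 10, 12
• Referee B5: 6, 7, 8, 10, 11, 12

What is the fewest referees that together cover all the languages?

2

B2 and B5 together: B2 ∪ B5 = {6, 7, 8, 9, 10, 11, 12} — every language is covered.
No single referee has all 7 languages (the largest, B3, has 6), so 2 is optimal.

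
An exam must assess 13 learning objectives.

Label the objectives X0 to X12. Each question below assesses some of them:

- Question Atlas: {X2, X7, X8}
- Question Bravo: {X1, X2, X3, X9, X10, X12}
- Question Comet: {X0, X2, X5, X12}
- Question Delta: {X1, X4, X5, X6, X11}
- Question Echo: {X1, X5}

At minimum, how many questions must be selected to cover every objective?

Atlas and Bravo and Comet and Delta together: Atlas ∪ Bravo ∪ Comet ∪ Delta = {X0, X1, X2, X3, X4, X5, X6, X7, X8, X9, X10, X11, X12} — every objective is covered.
Only Comet contains X0, so Comet is forced; the remaining 9 objectives need at least 3 more questions (each remaining question adds at most 4) — so at least 4 questions are needed, and 4 is optimal.

4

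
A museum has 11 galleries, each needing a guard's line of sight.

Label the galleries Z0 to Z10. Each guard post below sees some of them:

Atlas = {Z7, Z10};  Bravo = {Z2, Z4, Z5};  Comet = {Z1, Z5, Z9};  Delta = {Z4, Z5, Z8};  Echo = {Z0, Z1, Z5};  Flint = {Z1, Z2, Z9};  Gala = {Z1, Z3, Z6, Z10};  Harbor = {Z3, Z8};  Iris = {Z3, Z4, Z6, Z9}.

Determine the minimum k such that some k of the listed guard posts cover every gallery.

Take {Atlas, Bravo, Delta, Echo, Iris}. Their union is {Z0, Z1, Z2, Z3, Z4, Z5, Z6, Z7, Z8, Z9, Z10}, which is all 11 galleries.
No 4 of the 9 guard posts cover everything (all 126 combinations miss at least one gallery), so 5 is optimal.

5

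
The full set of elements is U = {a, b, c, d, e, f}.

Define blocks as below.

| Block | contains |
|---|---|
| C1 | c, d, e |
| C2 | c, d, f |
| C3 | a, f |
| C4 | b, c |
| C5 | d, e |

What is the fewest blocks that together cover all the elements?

3

C3 and C4 and C5 together: C3 ∪ C4 ∪ C5 = {a, b, c, d, e, f} — every element is covered.
Only C3 contains a, so C3 is forced; the remaining 4 elements need at least 2 more blocks (each remaining block adds at most 3) — so at least 3 blocks are needed, and 3 is optimal.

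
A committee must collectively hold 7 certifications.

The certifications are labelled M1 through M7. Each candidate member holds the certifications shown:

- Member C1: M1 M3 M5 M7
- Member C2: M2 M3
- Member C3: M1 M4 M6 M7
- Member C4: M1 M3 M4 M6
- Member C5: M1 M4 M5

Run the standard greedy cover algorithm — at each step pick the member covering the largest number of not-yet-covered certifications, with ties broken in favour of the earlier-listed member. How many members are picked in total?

3

Greedy: pick C1 (covers 4 new) → pick C3 (covers 2 new) → pick C2 (covers 1 new). Total picks: 3.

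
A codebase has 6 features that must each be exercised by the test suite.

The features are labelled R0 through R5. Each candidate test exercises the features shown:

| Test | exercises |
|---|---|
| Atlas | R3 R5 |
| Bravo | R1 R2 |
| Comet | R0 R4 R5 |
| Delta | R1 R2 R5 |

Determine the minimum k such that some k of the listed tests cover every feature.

Atlas and Bravo and Comet together: Atlas ∪ Bravo ∪ Comet = {R0, R1, R2, R3, R4, R5} — every feature is covered.
Only Comet contains R0, so Comet is forced; the remaining 3 features need at least 2 more tests (each remaining test adds at most 2) — so at least 3 tests are needed, and 3 is optimal.

3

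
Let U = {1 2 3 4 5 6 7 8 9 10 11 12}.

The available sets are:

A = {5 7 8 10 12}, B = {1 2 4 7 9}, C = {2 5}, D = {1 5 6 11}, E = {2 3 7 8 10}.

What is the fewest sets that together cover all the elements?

4

Take {A, B, D, E}. Their union is {1, 2, 3, 4, 5, 6, 7, 8, 9, 10, 11, 12}, which is all 12 elements.
No 3 of the 5 sets cover everything (all 10 combinations miss at least one element), so 4 is optimal.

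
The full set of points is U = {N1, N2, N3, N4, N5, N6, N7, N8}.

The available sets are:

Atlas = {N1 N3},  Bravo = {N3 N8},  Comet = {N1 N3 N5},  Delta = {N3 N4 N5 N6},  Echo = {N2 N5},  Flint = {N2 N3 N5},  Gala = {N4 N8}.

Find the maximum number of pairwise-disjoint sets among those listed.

3

Atlas, Echo, Gala are pairwise disjoint (Atlas={N1,N3}; Echo={N2,N5}; Gala={N4,N8}).
Every remaining set overlaps one of these, and no 4 of the listed sets are pairwise disjoint, so 3 is the maximum.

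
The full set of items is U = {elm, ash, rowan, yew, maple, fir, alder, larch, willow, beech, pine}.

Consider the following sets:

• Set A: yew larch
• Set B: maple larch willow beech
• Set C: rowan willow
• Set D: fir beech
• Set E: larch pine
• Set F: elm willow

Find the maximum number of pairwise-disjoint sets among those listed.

3

C, D, E are pairwise disjoint (C={rowan,willow}; D={fir,beech}; E={larch,pine}).
Every remaining set overlaps one of these, and no 4 of the listed sets are pairwise disjoint, so 3 is the maximum.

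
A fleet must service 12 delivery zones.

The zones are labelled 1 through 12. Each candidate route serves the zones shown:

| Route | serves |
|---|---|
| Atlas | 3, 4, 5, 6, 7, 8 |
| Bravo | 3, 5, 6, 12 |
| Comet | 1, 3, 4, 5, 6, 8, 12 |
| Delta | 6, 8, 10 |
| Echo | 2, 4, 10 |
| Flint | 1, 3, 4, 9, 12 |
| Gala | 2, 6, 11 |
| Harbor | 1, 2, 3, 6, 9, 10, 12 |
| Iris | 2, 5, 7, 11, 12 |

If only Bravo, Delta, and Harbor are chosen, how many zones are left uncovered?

Union of Bravo, Delta, Harbor = {1, 2, 3, 5, 6, 8, 9, 10, 12}.
Not covered: 4, 7, 11 — 3 zones.

3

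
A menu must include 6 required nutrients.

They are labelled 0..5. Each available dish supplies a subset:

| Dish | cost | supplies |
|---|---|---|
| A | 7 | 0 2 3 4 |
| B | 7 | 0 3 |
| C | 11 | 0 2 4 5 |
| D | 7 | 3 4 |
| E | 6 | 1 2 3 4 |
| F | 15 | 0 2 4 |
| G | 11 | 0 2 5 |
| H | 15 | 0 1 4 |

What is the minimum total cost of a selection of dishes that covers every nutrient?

17

C, E together cover every nutrient (C ∪ E = {0, 1, 2, 3, 4, 5}); total cost 11 + 6 = 17.
No covering selection has total cost below 17.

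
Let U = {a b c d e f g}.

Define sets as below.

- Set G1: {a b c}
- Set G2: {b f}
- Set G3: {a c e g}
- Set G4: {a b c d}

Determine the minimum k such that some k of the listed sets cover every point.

Take {G2, G3, G4}. Their union is {a, b, c, d, e, f, g}, which is all 7 points.
Only G4 contains d, so G4 is forced; the remaining 3 points need at least 2 more sets (each remaining set adds at most 2) — so at least 3 sets are needed, and 3 is optimal.

3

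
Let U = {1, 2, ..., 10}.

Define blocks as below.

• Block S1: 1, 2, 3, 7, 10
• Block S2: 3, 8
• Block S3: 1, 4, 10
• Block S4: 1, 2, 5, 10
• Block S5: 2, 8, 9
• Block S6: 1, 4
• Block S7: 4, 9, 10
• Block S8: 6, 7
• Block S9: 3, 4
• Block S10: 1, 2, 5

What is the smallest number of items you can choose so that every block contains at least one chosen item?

The 4 items {1, 3, 6, 9} hit every block.
The blocks S2, S7, S8, S10 are pairwise disjoint, so any hitting set needs a separate item for each — at least 4. Hence 4 is optimal.

4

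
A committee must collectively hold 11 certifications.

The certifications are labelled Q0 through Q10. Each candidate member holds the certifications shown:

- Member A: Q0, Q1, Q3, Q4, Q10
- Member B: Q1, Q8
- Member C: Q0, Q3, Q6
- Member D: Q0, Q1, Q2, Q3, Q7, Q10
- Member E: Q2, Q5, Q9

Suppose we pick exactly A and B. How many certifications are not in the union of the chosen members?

5

Union of A, B = {Q0, Q1, Q3, Q4, Q8, Q10}.
Not covered: Q2, Q5, Q6, Q7, Q9 — 5 certifications.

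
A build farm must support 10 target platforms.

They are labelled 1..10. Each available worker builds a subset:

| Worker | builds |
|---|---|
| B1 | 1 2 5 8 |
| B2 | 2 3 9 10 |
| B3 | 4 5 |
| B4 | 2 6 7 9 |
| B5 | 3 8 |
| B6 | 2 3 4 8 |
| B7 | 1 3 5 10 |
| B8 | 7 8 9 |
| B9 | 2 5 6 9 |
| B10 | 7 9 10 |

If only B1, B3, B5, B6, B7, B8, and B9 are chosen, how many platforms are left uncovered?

0

Union of B1, B3, B5, B6, B7, B8, B9 = {1, 2, 3, 4, 5, 6, 7, 8, 9, 10} — that's every platform, so 0 are uncovered.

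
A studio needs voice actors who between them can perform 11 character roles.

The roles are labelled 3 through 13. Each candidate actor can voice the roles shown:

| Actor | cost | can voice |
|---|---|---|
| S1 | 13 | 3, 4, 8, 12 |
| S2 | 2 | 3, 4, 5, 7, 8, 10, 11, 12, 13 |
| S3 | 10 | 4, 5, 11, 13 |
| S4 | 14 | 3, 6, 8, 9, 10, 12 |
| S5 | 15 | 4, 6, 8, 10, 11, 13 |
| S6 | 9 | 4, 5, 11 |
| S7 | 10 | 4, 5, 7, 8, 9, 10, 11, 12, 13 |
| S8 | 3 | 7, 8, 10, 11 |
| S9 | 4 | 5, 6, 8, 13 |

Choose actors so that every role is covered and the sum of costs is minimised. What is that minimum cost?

16

S2, S4 together cover every role (S2 ∪ S4 = {3, 4, 5, 6, 7, 8, 9, 10, 11, 12, 13}); total cost 2 + 14 = 16.
No covering selection has total cost below 16.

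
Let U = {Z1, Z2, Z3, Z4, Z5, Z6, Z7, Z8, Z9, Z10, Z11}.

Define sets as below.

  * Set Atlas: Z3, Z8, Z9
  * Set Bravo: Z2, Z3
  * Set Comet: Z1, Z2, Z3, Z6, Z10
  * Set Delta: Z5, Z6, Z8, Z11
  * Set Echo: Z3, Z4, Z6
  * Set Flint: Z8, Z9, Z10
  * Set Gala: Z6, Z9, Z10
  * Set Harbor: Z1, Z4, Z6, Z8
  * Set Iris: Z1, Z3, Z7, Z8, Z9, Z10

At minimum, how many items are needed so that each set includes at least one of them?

3

H = {Z3, Z6, Z10} meets every set (each contains at least one member of H), and |H| = 3.
No choice of 2 items meets every set, so 3 is the minimum.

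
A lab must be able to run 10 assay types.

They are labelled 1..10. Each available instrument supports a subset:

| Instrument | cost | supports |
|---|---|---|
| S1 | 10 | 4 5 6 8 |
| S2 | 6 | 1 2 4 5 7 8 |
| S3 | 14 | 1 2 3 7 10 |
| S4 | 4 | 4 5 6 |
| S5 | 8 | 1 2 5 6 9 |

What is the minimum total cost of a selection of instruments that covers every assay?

S2, S3, S5 together cover every assay (S2 ∪ S3 ∪ S5 = {1, 2, 3, 4, 5, 6, 7, 8, 9, 10}); total cost 6 + 14 + 8 = 28.
The greedy pick S2, S4, S3, S5 costs 32; no covering selection beats 28.

28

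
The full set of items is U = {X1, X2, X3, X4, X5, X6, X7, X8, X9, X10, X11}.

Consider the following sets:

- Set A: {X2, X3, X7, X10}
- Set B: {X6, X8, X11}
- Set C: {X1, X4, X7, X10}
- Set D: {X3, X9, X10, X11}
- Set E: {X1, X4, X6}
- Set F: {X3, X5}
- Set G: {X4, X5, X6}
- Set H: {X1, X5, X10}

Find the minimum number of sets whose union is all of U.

5

Take {A, B, C, D, G}. Their union is {X1, X2, X3, X4, X5, X6, X7, X8, X9, X10, X11}, which is all 11 items.
No 4 of the 8 sets cover everything (all 70 combinations miss at least one item), so 5 is optimal.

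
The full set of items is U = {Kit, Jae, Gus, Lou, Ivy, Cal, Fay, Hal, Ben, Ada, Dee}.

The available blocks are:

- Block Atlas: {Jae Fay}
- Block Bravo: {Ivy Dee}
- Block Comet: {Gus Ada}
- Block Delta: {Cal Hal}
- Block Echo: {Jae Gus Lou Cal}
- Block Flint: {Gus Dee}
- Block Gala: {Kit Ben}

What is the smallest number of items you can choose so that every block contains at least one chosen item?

Take H = {Kit, Cal, Fay, Ada, Dee}. Each listed block contains at least one of these, so H is a hitting set of size 5.
The blocks Atlas, Bravo, Comet, Delta, Gala are pairwise disjoint, so any hitting set needs a separate item for each — at least 5. Hence 5 is optimal.

5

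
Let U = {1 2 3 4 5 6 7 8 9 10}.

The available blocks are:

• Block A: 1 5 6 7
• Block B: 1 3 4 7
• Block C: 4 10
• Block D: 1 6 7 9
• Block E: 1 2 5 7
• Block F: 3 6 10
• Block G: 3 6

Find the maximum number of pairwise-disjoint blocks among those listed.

C, E, G are pairwise disjoint (C={4,10}; E={1,2,5,7}; G={3,6}).
Every remaining block overlaps one of these, and no 4 of the listed blocks are pairwise disjoint, so 3 is the maximum.

3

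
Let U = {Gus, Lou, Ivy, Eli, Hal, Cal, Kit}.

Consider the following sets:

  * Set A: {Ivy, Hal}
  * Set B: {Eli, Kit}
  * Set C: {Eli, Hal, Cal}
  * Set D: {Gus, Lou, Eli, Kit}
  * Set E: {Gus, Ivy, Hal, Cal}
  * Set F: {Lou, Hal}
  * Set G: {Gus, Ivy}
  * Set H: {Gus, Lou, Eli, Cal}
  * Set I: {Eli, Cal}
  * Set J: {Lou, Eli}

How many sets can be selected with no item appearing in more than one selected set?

F, G, I are pairwise disjoint (F={Lou,Hal}; G={Gus,Ivy}; I={Eli,Cal}).
Every remaining set overlaps one of these, and no 4 of the listed sets are pairwise disjoint, so 3 is the maximum.

3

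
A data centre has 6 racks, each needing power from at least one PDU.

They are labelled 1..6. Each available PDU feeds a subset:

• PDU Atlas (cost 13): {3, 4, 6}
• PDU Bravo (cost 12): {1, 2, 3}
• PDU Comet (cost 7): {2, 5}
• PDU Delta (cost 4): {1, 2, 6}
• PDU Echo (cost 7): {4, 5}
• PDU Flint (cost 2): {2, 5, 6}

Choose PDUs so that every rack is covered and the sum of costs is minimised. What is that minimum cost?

19

Atlas, Delta, Flint together cover every rack (Atlas ∪ Delta ∪ Flint = {1, 2, 3, 4, 5, 6}); total cost 13 + 4 + 2 = 19.
No covering selection has total cost below 19.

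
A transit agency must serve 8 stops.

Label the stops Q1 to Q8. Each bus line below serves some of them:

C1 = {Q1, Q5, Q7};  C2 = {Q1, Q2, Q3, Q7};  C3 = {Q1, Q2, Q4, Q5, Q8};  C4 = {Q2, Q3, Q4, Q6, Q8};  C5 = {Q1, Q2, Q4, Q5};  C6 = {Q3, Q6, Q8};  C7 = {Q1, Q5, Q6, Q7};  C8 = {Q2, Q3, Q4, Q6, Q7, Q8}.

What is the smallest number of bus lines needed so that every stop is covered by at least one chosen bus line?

Take {C3, C8}. Their union is {Q1, Q2, Q3, Q4, Q5, Q6, Q7, Q8}, which is all 8 stops.
No single bus line has all 8 stops (the largest, C8, has 6), so 2 is optimal.

2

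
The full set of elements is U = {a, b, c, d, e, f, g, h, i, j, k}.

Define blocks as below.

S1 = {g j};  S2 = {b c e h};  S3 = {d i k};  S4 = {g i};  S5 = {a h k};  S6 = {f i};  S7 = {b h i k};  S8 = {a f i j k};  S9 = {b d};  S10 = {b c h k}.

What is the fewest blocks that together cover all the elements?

4

S1, S2, S3, and S8 cover everything between them: the union {a, b, c, d, e, f, g, h, i, j, k} is all of U.
No 3 of the 10 blocks cover everything (all 120 combinations miss at least one element), so 4 is optimal.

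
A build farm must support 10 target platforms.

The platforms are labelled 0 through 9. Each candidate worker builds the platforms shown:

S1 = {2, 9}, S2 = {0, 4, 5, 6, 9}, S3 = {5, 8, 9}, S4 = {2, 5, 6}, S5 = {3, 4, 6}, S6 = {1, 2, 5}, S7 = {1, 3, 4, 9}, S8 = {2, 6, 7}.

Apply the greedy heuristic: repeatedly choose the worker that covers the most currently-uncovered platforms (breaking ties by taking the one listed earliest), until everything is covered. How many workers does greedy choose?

Greedy: pick S2 (covers 5 new) → pick S6 (covers 2 new) → pick S3 (covers 1 new) → pick S5 (covers 1 new) → pick S8 (covers 1 new). Total picks: 5.
(The true minimum cover uses only 4 workers, so greedy is not optimal here.)

5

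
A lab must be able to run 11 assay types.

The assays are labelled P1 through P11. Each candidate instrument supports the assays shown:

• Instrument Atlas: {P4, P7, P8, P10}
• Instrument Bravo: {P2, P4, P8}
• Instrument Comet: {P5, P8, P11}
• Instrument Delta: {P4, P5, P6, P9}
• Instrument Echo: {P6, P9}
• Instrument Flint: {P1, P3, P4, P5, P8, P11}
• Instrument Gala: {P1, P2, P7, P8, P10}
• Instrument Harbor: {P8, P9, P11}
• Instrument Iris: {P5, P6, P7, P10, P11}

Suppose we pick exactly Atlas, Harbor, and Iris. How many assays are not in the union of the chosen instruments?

3

Union of Atlas, Harbor, Iris = {P4, P5, P6, P7, P8, P9, P10, P11}.
Not covered: P1, P2, P3 — 3 assays.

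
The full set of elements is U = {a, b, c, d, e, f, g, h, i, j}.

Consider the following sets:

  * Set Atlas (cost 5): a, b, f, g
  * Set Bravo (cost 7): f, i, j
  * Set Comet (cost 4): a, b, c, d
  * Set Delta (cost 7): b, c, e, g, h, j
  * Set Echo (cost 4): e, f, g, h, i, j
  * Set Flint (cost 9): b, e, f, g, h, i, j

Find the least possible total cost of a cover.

8

Comet, Echo together cover every element (Comet ∪ Echo = {a, b, c, d, e, f, g, h, i, j}); total cost 4 + 4 = 8.
No covering selection has total cost below 8.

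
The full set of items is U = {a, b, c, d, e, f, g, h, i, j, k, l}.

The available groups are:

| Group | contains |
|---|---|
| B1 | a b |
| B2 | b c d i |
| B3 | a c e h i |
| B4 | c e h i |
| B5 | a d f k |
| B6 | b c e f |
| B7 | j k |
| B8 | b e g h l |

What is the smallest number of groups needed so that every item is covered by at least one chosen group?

4

Take {B4, B5, B7, B8}. Their union is {a, b, c, d, e, f, g, h, i, j, k, l}, which is all 12 items.
No 3 of the 8 groups cover everything (all 56 combinations miss at least one item), so 4 is optimal.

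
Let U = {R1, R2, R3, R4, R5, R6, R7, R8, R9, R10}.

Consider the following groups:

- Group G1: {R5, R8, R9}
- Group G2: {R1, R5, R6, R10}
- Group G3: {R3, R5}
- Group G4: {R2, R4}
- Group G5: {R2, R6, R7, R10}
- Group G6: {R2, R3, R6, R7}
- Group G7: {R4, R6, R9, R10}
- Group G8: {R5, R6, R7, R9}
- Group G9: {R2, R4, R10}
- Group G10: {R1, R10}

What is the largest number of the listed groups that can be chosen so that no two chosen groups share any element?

G3, G4, G10 are pairwise disjoint (G3={R3,R5}; G4={R2,R4}; G10={R1,R10}).
Every remaining group overlaps one of these, and no 4 of the listed groups are pairwise disjoint, so 3 is the maximum.

3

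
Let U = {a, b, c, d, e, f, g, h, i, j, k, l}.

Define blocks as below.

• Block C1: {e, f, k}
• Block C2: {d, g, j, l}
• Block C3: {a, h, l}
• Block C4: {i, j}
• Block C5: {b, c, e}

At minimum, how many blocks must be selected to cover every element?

Take {C1, C2, C3, C4, C5}. Their union is {a, b, c, d, e, f, g, h, i, j, k, l}, which is all 12 elements.
Only C4 contains i, so C4 is forced; the remaining 10 elements need at least 4 more blocks (each remaining block adds at most 3) — so at least 5 blocks are needed, and 5 is optimal.

5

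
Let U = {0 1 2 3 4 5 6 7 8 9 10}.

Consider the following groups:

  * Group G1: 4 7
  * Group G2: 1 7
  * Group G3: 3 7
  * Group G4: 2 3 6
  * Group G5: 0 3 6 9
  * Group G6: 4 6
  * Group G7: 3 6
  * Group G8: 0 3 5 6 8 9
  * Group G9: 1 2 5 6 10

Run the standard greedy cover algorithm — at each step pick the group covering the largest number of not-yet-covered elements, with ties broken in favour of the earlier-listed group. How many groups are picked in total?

3

Greedy: pick G8 (covers 6 new) → pick G9 (covers 3 new) → pick G1 (covers 2 new). Total picks: 3.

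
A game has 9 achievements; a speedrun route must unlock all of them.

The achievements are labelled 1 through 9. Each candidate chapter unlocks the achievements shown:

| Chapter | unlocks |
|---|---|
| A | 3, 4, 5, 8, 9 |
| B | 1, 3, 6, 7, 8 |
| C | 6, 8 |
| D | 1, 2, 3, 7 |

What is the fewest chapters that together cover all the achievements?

3

Take {A, B, D}. Their union is {1, 2, 3, 4, 5, 6, 7, 8, 9}, which is all 9 achievements.
Only D contains 2, so D is forced; the remaining 5 achievements need at least 2 more chapters (each remaining chapter adds at most 4) — so at least 3 chapters are needed, and 3 is optimal.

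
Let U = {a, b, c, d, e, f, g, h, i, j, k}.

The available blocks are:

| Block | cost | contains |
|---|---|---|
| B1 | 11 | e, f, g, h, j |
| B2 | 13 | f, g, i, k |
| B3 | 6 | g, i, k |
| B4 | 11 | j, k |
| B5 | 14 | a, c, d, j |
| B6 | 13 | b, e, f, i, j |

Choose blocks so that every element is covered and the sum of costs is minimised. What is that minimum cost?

44

B1, B3, B5, B6 together cover every element (B1 ∪ B3 ∪ B5 ∪ B6 = {a, b, c, d, e, f, g, h, i, j, k}); total cost 11 + 6 + 14 + 13 = 44.
No covering selection has total cost below 44.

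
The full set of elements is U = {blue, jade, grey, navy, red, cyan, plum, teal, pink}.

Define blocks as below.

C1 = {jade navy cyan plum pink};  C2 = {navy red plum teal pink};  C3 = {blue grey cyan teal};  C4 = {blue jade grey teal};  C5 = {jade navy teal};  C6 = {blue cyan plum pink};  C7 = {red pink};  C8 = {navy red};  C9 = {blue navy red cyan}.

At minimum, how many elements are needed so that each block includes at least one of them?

H = {red, plum, teal} meets every block (each contains at least one member of H), and |H| = 3.
No choice of 2 elements meets every block, so 3 is the minimum.

3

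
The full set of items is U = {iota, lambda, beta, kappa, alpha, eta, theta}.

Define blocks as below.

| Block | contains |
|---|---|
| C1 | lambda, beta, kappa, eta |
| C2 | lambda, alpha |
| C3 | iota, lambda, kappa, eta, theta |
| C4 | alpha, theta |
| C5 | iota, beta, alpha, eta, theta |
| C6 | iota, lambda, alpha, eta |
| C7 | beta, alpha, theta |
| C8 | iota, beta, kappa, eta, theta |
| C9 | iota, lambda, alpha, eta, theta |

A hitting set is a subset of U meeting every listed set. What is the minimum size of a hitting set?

Take H = {kappa, alpha}. Each listed block contains at least one of these, so H is a hitting set of size 2.
The blocks C1, C4 are pairwise disjoint, so any hitting set needs a separate item for each — at least 2. Hence 2 is optimal.

2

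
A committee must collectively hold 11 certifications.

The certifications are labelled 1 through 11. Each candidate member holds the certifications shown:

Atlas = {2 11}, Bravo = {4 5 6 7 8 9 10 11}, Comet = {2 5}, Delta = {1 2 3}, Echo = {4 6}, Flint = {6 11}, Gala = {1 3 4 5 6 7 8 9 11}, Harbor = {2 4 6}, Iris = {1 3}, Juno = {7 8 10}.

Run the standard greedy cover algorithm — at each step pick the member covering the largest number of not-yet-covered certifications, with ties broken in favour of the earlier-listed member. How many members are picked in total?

Greedy: pick Gala (covers 9 new) → pick Atlas (covers 1 new) → pick Bravo (covers 1 new). Total picks: 3.
(The true minimum cover uses only 2 members, so greedy is not optimal here.)

3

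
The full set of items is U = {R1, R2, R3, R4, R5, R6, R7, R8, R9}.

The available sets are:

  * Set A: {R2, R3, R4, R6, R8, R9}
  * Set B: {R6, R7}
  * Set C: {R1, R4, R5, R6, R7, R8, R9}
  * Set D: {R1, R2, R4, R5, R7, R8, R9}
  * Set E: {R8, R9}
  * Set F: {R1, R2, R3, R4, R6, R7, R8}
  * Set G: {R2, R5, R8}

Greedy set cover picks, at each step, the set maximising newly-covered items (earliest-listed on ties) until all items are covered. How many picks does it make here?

Greedy: pick C (covers 7 new) → pick A (covers 2 new). Total picks: 2.

2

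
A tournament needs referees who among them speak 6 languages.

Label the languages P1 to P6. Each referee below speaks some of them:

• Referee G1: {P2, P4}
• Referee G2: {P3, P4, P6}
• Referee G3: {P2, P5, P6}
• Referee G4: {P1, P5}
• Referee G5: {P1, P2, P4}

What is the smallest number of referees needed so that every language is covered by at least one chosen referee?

G1 and G2 and G4 together: G1 ∪ G2 ∪ G4 = {P1, P2, P3, P4, P5, P6} — every language is covered.
Only G2 contains P3, so G2 is forced; the remaining 3 languages need at least 2 more referees (each remaining referee adds at most 2) — so at least 3 referees are needed, and 3 is optimal.

3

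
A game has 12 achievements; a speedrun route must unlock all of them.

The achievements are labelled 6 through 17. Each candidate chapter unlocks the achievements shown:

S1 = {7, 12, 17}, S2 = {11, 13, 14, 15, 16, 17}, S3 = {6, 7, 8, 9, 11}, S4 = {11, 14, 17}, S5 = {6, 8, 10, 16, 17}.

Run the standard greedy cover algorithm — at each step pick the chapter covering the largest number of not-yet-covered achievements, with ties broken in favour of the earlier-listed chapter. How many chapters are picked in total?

Greedy: pick S2 (covers 6 new) → pick S3 (covers 4 new) → pick S1 (covers 1 new) → pick S5 (covers 1 new). Total picks: 4.

4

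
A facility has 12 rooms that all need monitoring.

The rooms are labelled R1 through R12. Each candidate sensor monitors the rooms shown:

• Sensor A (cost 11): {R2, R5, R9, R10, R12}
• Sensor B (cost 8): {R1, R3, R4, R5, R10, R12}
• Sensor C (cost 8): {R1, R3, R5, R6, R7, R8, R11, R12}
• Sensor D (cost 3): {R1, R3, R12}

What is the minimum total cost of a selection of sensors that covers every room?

27

A, B, C together cover every room (A ∪ B ∪ C = {R1, R2, R3, R4, R5, R6, R7, R8, R9, R10, R11, R12}); total cost 11 + 8 + 8 = 27.
No covering selection has total cost below 27.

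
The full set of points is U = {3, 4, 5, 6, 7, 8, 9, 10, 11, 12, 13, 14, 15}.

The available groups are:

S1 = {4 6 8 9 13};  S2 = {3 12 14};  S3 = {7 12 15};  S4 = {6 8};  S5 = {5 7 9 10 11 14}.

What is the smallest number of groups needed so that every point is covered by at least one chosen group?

4

S1 and S2 and S3 and S5 together: S1 ∪ S2 ∪ S3 ∪ S5 = {3, 4, 5, 6, 7, 8, 9, 10, 11, 12, 13, 14, 15} — every point is covered.
No 3 of the 5 groups cover everything (all 10 combinations miss at least one point), so 4 is optimal.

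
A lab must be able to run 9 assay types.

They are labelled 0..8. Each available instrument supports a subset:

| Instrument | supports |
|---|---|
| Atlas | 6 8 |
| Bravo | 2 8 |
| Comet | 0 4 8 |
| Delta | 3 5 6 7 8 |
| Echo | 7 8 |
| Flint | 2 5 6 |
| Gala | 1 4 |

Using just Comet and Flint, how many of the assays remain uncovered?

Union of Comet, Flint = {0, 2, 4, 5, 6, 8}.
Not covered: 1, 3, 7 — 3 assays.

3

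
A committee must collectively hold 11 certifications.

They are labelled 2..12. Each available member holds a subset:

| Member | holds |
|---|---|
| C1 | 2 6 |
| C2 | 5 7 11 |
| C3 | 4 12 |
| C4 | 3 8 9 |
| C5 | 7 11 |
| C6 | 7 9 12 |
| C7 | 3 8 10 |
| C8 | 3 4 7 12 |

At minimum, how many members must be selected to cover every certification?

5

C1 and C2 and C4 and C7 and C8 together: C1 ∪ C2 ∪ C4 ∪ C7 ∪ C8 = {2, 3, 4, 5, 6, 7, 8, 9, 10, 11, 12} — every certification is covered.
No 4 of the 8 members cover everything (all 70 combinations miss at least one certification), so 5 is optimal.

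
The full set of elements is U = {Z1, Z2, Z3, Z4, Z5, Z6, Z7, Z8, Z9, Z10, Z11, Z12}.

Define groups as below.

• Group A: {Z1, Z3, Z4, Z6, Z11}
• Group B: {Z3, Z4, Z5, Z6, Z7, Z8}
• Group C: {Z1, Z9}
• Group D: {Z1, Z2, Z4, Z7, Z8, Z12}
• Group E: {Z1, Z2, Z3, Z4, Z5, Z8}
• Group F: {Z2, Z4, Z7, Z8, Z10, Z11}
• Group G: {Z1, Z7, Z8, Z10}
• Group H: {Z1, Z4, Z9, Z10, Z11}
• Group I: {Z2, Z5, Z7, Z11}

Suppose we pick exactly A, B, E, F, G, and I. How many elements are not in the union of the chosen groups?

2

Union of A, B, E, F, G, I = {Z1, Z2, Z3, Z4, Z5, Z6, Z7, Z8, Z10, Z11}.
Not covered: Z9, Z12 — 2 elements.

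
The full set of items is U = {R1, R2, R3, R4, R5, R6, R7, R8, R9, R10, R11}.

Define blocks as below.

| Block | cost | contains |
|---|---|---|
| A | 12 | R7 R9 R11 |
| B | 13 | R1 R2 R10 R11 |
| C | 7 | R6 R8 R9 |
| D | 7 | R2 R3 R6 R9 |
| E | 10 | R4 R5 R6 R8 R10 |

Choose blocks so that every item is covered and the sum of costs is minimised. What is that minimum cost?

A, B, D, E together cover every item (A ∪ B ∪ D ∪ E = {R1, R2, R3, R4, R5, R6, R7, R8, R9, R10, R11}); total cost 12 + 13 + 7 + 10 = 42.
No covering selection has total cost below 42.

42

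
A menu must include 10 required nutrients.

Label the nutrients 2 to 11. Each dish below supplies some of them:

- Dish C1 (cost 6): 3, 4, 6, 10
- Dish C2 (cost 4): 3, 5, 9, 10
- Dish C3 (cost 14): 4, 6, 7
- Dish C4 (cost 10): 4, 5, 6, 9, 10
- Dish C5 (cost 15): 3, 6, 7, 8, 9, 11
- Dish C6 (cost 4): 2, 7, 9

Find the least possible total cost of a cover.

C4, C5, C6 together cover every nutrient (C4 ∪ C5 ∪ C6 = {2, 3, 4, 5, 6, 7, 8, 9, 10, 11}); total cost 10 + 15 + 4 = 29.
No covering selection has total cost below 29.

29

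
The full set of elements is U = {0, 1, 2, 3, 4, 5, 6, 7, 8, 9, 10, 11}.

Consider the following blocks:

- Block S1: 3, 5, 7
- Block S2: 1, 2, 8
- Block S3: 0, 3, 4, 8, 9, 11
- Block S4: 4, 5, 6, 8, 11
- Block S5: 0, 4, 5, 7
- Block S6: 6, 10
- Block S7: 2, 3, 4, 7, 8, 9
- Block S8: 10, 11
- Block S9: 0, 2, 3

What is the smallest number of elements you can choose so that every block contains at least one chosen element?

4

Take H = {3, 5, 8, 10}. Each listed block contains at least one of these, so H is a hitting set of size 4.
No choice of 3 elements meets every block, so 4 is the minimum.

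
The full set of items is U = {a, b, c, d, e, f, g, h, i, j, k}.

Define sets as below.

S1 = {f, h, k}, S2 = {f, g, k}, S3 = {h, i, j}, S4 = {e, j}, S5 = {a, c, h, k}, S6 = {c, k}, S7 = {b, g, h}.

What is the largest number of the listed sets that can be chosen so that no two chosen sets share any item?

S4, S6, S7 are pairwise disjoint (S4={e,j}; S6={c,k}; S7={b,g,h}).
Every remaining set overlaps one of these, and no 4 of the listed sets are pairwise disjoint, so 3 is the maximum.

3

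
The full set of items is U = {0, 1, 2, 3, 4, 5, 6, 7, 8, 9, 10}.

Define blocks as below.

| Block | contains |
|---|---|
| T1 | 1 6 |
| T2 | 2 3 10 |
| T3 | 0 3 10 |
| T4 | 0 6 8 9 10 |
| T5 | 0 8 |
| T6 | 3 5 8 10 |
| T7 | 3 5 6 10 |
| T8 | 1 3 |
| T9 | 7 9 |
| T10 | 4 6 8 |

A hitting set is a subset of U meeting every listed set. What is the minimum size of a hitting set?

4

The 4 items {0, 3, 6, 7} hit every block.
The blocks T1, T2, T5, T9 are pairwise disjoint, so any hitting set needs a separate item for each — at least 4. Hence 4 is optimal.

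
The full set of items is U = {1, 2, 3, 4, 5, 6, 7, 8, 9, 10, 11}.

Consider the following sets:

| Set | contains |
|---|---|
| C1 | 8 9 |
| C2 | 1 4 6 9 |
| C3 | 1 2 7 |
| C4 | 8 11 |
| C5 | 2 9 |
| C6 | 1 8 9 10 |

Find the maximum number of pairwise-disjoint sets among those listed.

C3, C4 are pairwise disjoint (C3={1,2,7}; C4={8,11}).
Every remaining set overlaps one of these, and no 3 of the listed sets are pairwise disjoint, so 2 is the maximum.

2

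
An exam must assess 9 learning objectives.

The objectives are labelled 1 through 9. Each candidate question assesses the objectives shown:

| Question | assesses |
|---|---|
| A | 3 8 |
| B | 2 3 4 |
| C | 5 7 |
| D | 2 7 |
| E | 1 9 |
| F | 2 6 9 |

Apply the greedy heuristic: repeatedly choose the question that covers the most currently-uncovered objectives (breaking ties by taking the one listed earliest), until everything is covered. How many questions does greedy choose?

Greedy: pick B (covers 3 new) → pick C (covers 2 new) → pick E (covers 2 new) → pick A (covers 1 new) → pick F (covers 1 new). Total picks: 5.

5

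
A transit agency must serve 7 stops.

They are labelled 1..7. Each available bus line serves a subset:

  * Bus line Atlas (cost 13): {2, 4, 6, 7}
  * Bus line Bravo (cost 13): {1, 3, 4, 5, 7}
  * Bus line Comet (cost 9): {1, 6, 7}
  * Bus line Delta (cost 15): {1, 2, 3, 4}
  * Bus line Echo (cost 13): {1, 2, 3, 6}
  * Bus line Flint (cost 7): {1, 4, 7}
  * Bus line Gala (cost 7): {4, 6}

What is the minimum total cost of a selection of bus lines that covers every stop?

26

Atlas, Bravo together cover every stop (Atlas ∪ Bravo = {1, 2, 3, 4, 5, 6, 7}); total cost 13 + 13 = 26.
The greedy pick Flint, Echo, Bravo costs 33; no covering selection beats 26.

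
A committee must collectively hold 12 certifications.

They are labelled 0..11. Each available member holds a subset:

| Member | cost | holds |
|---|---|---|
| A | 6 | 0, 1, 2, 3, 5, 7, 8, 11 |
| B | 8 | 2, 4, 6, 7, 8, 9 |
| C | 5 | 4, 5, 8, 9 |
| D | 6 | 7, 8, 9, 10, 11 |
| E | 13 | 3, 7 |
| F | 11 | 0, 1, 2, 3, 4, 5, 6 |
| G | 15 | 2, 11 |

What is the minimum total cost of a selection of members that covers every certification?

D, F together cover every certification (D ∪ F = {0, 1, 2, 3, 4, 5, 6, 7, 8, 9, 10, 11}); total cost 6 + 11 = 17.
The greedy pick A, C, D, B costs 25; no covering selection beats 17.

17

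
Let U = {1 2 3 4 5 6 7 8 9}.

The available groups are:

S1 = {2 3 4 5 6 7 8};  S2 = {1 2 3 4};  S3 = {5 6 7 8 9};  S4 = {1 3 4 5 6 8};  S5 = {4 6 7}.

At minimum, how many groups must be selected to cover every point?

Take {S2, S3}. Their union is {1, 2, 3, 4, 5, 6, 7, 8, 9}, which is all 9 points.
No single group has all 9 points (the largest, S1, has 7), so 2 is optimal.

2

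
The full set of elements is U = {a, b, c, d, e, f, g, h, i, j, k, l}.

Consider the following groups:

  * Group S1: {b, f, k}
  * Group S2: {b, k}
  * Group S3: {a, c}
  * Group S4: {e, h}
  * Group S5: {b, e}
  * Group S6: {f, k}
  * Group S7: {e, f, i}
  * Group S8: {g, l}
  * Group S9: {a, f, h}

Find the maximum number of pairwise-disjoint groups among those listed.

S2, S3, S7, S8 are pairwise disjoint (S2={b,k}; S3={a,c}; S7={e,f,i}; S8={g,l}).
Every remaining group overlaps one of these, and no 5 of the listed groups are pairwise disjoint, so 4 is the maximum.

4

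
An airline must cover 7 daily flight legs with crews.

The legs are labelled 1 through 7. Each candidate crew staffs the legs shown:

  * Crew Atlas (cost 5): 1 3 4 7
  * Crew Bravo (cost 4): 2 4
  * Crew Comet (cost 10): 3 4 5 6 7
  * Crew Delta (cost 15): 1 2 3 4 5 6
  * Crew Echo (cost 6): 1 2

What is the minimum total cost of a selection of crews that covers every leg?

Comet, Echo together cover every leg (Comet ∪ Echo = {1, 2, 3, 4, 5, 6, 7}); total cost 10 + 6 = 16.
The greedy pick Atlas, Bravo, Comet costs 19; no covering selection beats 16.

16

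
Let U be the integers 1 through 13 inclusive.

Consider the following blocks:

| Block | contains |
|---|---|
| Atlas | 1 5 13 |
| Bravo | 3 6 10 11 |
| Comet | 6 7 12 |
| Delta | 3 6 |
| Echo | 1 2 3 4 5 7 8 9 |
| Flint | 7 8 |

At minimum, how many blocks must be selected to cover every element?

Take {Atlas, Bravo, Comet, Echo}. Their union is {1, 2, 3, 4, 5, 6, 7, 8, 9, 10, 11, 12, 13}, which is all 13 elements.
No 3 of the 6 blocks cover everything (all 20 combinations miss at least one element), so 4 is optimal.

4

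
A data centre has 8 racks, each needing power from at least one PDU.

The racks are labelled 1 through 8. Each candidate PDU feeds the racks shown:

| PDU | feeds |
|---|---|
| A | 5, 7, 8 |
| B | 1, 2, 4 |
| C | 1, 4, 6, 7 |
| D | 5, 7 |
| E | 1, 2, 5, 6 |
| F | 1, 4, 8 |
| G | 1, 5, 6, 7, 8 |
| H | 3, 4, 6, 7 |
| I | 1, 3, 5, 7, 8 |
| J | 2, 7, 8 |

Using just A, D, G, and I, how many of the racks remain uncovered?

Union of A, D, G, I = {1, 3, 5, 6, 7, 8}.
Not covered: 2, 4 — 2 racks.

2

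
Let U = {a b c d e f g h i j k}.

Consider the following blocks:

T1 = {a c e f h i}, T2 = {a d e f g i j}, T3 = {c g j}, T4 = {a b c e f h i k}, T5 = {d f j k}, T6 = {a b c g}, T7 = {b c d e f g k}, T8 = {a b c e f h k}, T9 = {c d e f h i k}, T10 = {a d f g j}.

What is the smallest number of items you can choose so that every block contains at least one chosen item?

2

The 2 items {c, f} hit every block.
The blocks T5, T6 are pairwise disjoint, so any hitting set needs a separate item for each — at least 2. Hence 2 is optimal.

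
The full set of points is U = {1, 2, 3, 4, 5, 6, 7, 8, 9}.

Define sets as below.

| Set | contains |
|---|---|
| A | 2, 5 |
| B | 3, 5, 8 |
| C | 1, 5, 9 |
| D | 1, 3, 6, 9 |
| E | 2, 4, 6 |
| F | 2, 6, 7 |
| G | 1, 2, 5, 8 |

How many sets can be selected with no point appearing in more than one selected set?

2

B, F are pairwise disjoint (B={3,5,8}; F={2,6,7}).
Every remaining set overlaps one of these, and no 3 of the listed sets are pairwise disjoint, so 2 is the maximum.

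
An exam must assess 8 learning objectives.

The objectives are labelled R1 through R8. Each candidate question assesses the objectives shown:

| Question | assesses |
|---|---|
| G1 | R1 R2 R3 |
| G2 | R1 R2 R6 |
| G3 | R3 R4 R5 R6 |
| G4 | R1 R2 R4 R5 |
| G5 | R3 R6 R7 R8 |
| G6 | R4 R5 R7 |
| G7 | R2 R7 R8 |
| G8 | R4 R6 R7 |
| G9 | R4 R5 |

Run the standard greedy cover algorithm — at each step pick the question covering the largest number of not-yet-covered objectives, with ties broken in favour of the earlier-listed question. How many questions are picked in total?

Greedy: pick G3 (covers 4 new) → pick G7 (covers 3 new) → pick G1 (covers 1 new). Total picks: 3.
(The true minimum cover uses only 2 questions, so greedy is not optimal here.)

3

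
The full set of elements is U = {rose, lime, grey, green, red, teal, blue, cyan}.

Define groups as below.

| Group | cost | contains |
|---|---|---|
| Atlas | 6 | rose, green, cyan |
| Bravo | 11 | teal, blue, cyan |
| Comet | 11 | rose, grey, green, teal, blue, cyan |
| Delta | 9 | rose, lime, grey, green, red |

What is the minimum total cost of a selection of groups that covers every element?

Bravo, Delta together cover every element (Bravo ∪ Delta = {rose, lime, grey, green, red, teal, blue, cyan}); total cost 11 + 9 = 20.
No covering selection has total cost below 20.

20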